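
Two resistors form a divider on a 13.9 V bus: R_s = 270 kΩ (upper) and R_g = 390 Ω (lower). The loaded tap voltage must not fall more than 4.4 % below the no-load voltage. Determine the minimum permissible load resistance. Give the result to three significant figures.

Output resistance R_th = R_s‖R_g = (270000 × 390)/270400 = 389.4 Ω.
The fractional drop is R_th/(R_th + R_L); requiring this ≤ 0.0440 gives R_L ≥ R_th(1/0.0440 − 1) = 389.4 × 21.73 = 8.46 kΩ.

R_L(min) ≈ 8.46 kΩ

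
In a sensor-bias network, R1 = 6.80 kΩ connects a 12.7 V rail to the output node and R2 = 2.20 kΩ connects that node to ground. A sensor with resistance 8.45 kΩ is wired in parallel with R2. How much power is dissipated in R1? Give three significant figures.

Total resistance from the source is R1 + (R2‖R_L) = 8.546 kΩ, so I = 12.7/8.546 kΩ = 1.486 mA.
P = I²·R1 = (1.486 mA)² × 6.80 kΩ = 15.0 mW.

P ≈ 15.0 mW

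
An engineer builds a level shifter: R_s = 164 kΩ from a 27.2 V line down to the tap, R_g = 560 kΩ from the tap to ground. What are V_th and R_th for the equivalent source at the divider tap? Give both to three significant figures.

V_th = 21.0 V, R_th = 127 kΩ

V_th is the open-circuit tap voltage: 27.2 × 560/(164 + 560) = 21.0 V.
With the supply zeroed, R_s and R_g appear in parallel from the tap: R_th = R_s‖R_g = (164 × 560)/724.0 = 127 kΩ.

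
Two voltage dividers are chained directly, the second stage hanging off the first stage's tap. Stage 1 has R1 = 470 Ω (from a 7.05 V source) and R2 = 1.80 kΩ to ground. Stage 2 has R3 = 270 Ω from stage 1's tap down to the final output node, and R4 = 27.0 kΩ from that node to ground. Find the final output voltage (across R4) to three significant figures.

Stage 2 presents R3+R4 = 27270 Ω as a load on stage 1's tap.
Stage 1's lower leg becomes R2‖(R3+R4) = 1689 Ω, so V_mid = 7.05 × 1689/2159 = 5.515 V.
Stage 2 is itself unloaded: V_out = V_mid × R4/(R3+R4) = 5.515 × 27000/27270 = 5.46 V.

V_out ≈ 5.46 V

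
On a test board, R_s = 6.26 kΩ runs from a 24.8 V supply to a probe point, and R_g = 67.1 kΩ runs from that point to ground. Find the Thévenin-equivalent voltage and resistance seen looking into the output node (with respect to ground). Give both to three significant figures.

V_th = 22.7 V, R_th = 5.73 kΩ

V_th is the open-circuit tap voltage: 24.8 × 67.1/(6.26 + 67.1) = 22.7 V.
With the supply zeroed, R_s and R_g appear in parallel from the tap: R_th = R_s‖R_g = (6.26 × 67.1)/73.36 = 5.73 kΩ.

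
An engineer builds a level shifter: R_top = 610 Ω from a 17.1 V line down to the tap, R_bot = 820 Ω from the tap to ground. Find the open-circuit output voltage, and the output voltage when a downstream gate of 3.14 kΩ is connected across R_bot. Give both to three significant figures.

Open-circuit: V = 17.1 × 820/(610 + 820) = 9.81 V.
With the load, R_bot becomes R_bot‖R_L = 650.2 Ω, so V = 17.1 × 650.2/1260 = 8.82 V.

Unloaded: 9.81 V; loaded: 8.82 V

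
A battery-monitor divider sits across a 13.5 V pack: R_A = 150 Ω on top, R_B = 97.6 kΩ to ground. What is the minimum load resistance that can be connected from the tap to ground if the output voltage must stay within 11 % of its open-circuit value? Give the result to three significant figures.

Output resistance R_th = R_A‖R_B = (150 × 97600)/97750 = 149.8 Ω.
The fractional drop is R_th/(R_th + R_L); requiring this ≤ 0.110 gives R_L ≥ R_th(1/0.110 − 1) = 149.8 × 8.091 = 1.21 kΩ.

R_L(min) ≈ 1.21 kΩ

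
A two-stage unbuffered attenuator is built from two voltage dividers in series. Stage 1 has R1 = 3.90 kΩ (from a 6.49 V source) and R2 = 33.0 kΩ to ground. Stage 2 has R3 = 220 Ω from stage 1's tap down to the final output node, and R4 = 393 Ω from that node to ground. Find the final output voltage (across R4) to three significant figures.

Stage 2 presents R3+R4 = 613.0 Ω as a load on stage 1's tap.
Stage 1's lower leg becomes R2‖(R3+R4) = 601.8 Ω, so V_mid = 6.49 × 601.8/4502 = 0.8676 V.
Stage 2 is itself unloaded: V_out = V_mid × R4/(R3+R4) = 0.8676 × 393/613.0 = 0.556 V.

V_out ≈ 0.556 V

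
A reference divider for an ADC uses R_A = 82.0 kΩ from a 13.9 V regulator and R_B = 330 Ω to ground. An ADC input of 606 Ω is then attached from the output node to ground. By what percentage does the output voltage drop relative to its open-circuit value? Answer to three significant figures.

35.2 %

Unloaded V = 13.9 × 330/82330 = 0.05571 V.
Loaded: R_B‖R_L = 213.7 Ω, giving V = 13.9 × 213.7/82210 = 0.03612 V.
Drop = (0.05571 − 0.03612) / 0.05571 = 35.2 %.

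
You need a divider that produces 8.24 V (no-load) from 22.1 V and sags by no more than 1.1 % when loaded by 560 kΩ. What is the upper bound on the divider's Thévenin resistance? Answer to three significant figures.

Loading drop = R_th/(R_th + R_L) ≤ 0.0110, so R_th ≤ R_L · ε/(1−ε) = 560 kΩ × 0.0110/0.9890 = 6.23 kΩ.

R_th ≤ 6.23 kΩ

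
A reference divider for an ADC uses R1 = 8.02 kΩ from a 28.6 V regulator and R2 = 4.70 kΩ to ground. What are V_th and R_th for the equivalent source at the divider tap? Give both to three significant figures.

V_th is the open-circuit tap voltage: 28.6 × 4.70/(8.02 + 4.70) = 10.6 V.
With the supply zeroed, R1 and R2 appear in parallel from the tap: R_th = R1‖R2 = (8.02 × 4.70)/12.72 = 2.96 kΩ.

V_th = 10.6 V, R_th = 2.96 kΩ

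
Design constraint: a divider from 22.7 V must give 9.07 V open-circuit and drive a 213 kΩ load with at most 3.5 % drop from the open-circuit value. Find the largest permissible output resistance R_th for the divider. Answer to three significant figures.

R_th ≤ 7.73 kΩ

Loading drop = R_th/(R_th + R_L) ≤ 0.0350, so R_th ≤ R_L · ε/(1−ε) = 213 kΩ × 0.0350/0.9650 = 7.73 kΩ.
(Any R1, R2 with R2/(R1+R2) = 0.400 and R1‖R2 ≤ 7.73 kΩ will meet the spec.)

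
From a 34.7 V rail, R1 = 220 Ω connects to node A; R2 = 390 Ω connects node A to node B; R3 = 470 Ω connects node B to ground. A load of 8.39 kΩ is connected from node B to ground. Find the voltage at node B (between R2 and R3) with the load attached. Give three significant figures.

V ≈ 14.6 V

At node B, R3 is in parallel with the load: R3‖R_L = 445.1 Ω.
Below node A the resistance is R2 + (R3‖R_L) = 835.1 Ω, so V_A = 34.7 × 835.1/1055 = 27.46 V.
Then V_B = V_A × (R3‖R_L)/(R2 + R3‖R_L) = 27.46 × 445.1/835.1 = 14.6 V.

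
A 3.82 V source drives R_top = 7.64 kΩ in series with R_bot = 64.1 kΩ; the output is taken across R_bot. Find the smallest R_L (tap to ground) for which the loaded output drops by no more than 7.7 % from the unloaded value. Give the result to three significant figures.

R_L(min) ≈ 81.8 kΩ

Output resistance R_th = R_top‖R_bot = (7.64 × 64.1)/71.74 = 6.826 kΩ.
The fractional drop is R_th/(R_th + R_L); requiring this ≤ 0.0770 gives R_L ≥ R_th(1/0.0770 − 1) = 6.826 × 11.99 = 81.8 kΩ.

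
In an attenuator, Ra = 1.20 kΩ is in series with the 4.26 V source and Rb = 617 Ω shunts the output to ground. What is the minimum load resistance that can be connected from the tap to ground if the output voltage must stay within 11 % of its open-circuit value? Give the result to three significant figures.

R_L(min) ≈ 3.30 kΩ

Output resistance R_th = Ra‖Rb = (1200 × 617)/1817 = 407.5 Ω.
The fractional drop is R_th/(R_th + R_L); requiring this ≤ 0.110 gives R_L ≥ R_th(1/0.110 − 1) = 407.5 × 8.091 = 3.30 kΩ.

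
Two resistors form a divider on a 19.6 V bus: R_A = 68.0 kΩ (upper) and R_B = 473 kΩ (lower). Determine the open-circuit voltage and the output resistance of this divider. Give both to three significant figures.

V_th = 17.1 V, R_th = 59.5 kΩ

V_th is the open-circuit tap voltage: 19.6 × 473/(68.0 + 473) = 17.1 V.
With the supply zeroed, R_A and R_B appear in parallel from the tap: R_th = R_A‖R_B = (68.0 × 473)/541.0 = 59.5 kΩ.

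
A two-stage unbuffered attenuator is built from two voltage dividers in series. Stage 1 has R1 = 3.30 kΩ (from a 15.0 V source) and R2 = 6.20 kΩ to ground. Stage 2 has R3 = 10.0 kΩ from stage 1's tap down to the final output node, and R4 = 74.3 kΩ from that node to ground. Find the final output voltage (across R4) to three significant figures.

Stage 2 presents R3+R4 = 84.30 kΩ as a load on stage 1's tap.
Stage 1's lower leg becomes R2‖(R3+R4) = 5.775 kΩ, so V_mid = 15.0 × 5.775/9.075 = 9.546 V.
Stage 2 is itself unloaded: V_out = V_mid × R4/(R3+R4) = 9.546 × 74.3/84.30 = 8.41 V.

V_out ≈ 8.41 V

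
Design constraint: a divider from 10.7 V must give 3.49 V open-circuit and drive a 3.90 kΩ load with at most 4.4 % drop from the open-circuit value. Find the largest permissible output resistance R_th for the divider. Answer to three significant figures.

R_th ≤ 179 Ω

Loading drop = R_th/(R_th + R_L) ≤ 0.0440, so R_th ≤ R_L · ε/(1−ε) = 3.90 kΩ × 0.0440/0.9560 = 179 Ω.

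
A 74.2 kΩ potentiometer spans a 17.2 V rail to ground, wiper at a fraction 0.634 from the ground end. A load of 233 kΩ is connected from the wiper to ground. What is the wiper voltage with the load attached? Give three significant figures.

The wiper splits the pot into (1−α)R = 27.16 kΩ above and αR = 47.04 kΩ below.
Lower section ‖ load = 39.14 kΩ.
V_wiper = 17.2 × 39.14/(27.16 + 39.14) = 10.2 V.

V ≈ 10.2 V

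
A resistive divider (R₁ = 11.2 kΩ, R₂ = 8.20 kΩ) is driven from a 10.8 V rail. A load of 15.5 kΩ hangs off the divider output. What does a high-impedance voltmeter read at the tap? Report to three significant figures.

The load sits in parallel with R₂: R₂‖R_L = (8.20 × 15.5) / (8.20 + 15.5) = 5.363 kΩ.
V_out = 10.8 × 5.363 / (11.2 + 5.363) = 10.8 × 5.363/16.56 = 3.50 V.
(Unloaded it would have been 4.56 V.)

V_out ≈ 3.50 V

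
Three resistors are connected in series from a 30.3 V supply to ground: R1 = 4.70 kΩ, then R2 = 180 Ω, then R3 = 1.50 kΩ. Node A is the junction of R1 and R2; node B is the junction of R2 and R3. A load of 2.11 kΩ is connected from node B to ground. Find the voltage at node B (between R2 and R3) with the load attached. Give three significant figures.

At node B, R3 is in parallel with the load: R3‖R_L = 876.7 Ω.
Below node A the resistance is R2 + (R3‖R_L) = 1057 Ω, so V_A = 30.3 × 1057/5757 = 5.562 V.
Then V_B = V_A × (R3‖R_L)/(R2 + R3‖R_L) = 5.562 × 876.7/1057 = 4.61 V.

V ≈ 4.61 V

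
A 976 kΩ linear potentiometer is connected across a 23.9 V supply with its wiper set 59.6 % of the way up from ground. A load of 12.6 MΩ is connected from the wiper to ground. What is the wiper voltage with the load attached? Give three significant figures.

V ≈ 14.0 V

The wiper splits the pot into (1−α)R = 394.3 kΩ above and αR = 581.7 kΩ below.
Lower section ‖ load = 556.0 kΩ.
V_wiper = 23.9 × 556.0/(394.3 + 556.0) = 14.0 V.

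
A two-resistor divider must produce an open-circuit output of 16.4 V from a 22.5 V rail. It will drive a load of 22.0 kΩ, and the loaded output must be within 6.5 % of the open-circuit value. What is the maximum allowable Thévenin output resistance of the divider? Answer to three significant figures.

R_th ≤ 1.53 kΩ

Loading drop = R_th/(R_th + R_L) ≤ 0.0650, so R_th ≤ R_L · ε/(1−ε) = 22.0 kΩ × 0.0650/0.9350 = 1.53 kΩ.
(Any R1, R2 with R2/(R1+R2) = 0.729 and R1‖R2 ≤ 1.53 kΩ will meet the spec.)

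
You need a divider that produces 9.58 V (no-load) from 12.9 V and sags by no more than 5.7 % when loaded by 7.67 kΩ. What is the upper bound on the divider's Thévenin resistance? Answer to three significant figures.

R_th ≤ 464 Ω

Loading drop = R_th/(R_th + R_L) ≤ 0.0570, so R_th ≤ R_L · ε/(1−ε) = 7.67 kΩ × 0.0570/0.9430 = 464 Ω.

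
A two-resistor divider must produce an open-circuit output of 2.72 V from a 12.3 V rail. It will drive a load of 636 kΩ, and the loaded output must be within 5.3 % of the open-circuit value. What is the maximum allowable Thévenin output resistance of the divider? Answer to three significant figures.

R_th ≤ 35.6 kΩ

Loading drop = R_th/(R_th + R_L) ≤ 0.0530, so R_th ≤ R_L · ε/(1−ε) = 636 kΩ × 0.0530/0.9470 = 35.6 kΩ.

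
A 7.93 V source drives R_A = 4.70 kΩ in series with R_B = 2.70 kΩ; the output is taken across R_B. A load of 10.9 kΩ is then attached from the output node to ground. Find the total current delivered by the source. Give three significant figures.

I ≈ 1.16 mA

R_B‖R_L = 2.164 kΩ, so the source sees R_A + R_B‖R_L = 6.864 kΩ.
I = 7.93 V / 6.864 kΩ = 1.16 mA.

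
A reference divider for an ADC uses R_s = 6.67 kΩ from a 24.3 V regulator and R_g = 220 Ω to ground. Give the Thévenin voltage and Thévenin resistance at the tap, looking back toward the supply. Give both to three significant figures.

V_th is the open-circuit tap voltage: 24.3 × 220/(6670 + 220) = 0.776 V.
With the supply zeroed, R_s and R_g appear in parallel from the tap: R_th = R_s‖R_g = (6670 × 220)/6890 = 213 Ω.

V_th = 0.776 V, R_th = 213 Ω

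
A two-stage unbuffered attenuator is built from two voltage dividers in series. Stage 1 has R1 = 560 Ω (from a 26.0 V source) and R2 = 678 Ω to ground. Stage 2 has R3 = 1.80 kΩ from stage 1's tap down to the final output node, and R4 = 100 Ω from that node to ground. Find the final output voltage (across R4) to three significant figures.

Stage 2 presents R3+R4 = 1900 Ω as a load on stage 1's tap.
Stage 1's lower leg becomes R2‖(R3+R4) = 499.7 Ω, so V_mid = 26.0 × 499.7/1060 = 12.26 V.
Stage 2 is itself unloaded: V_out = V_mid × R4/(R3+R4) = 12.26 × 100/1900 = 0.645 V.

V_out ≈ 0.645 V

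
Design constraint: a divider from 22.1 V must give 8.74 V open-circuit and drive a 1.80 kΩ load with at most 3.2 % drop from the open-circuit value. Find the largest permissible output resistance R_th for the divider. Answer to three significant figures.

Loading drop = R_th/(R_th + R_L) ≤ 0.0320, so R_th ≤ R_L · ε/(1−ε) = 1.80 kΩ × 0.0320/0.9680 = 59.5 Ω.

R_th ≤ 59.5 Ω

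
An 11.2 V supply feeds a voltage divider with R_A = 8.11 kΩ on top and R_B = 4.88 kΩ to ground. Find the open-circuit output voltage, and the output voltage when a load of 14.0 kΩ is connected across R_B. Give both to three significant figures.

Open-circuit: V = 11.2 × 4.88/(8.11 + 4.88) = 4.21 V.
With the load, R_B becomes R_B‖R_L = 3.619 kΩ, so V = 11.2 × 3.619/11.73 = 3.46 V.

Unloaded: 4.21 V; loaded: 3.46 V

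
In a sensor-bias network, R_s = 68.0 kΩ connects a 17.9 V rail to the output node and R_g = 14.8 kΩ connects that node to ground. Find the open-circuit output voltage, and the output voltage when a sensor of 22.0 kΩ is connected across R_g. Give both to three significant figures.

Unloaded: 3.20 V; loaded: 2.06 V

Open-circuit: V = 17.9 × 14.8/(68.0 + 14.8) = 3.20 V.
With the load, R_g becomes R_g‖R_L = 8.848 kΩ, so V = 17.9 × 8.848/76.85 = 2.06 V.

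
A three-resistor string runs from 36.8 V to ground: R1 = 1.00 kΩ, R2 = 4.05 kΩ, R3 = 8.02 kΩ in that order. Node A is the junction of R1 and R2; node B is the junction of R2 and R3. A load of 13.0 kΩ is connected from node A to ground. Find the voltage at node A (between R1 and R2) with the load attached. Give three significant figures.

Below node A the series string R2+R3 = 12.07 kΩ sits in parallel with the 13.0 kΩ load: 6.259 kΩ.
V_A = 36.8 × 6.259/(1.00 + 6.259) = 31.7 V.

V ≈ 31.7 V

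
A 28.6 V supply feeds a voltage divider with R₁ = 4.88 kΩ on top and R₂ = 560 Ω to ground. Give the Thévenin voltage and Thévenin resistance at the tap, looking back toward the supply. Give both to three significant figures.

V_th is the open-circuit tap voltage: 28.6 × 560/(4880 + 560) = 2.94 V.
With the supply zeroed, R₁ and R₂ appear in parallel from the tap: R_th = R₁‖R₂ = (4880 × 560)/5440 = 502 Ω.

V_th = 2.94 V, R_th = 502 Ω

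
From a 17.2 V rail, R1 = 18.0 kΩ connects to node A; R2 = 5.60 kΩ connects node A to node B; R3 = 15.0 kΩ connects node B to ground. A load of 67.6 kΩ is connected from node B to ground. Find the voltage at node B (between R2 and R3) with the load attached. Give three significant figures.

At node B, R3 is in parallel with the load: R3‖R_L = 12.28 kΩ.
Below node A the resistance is R2 + (R3‖R_L) = 17.88 kΩ, so V_A = 17.2 × 17.88/35.88 = 8.570 V.
Then V_B = V_A × (R3‖R_L)/(R2 + R3‖R_L) = 8.570 × 12.28/17.88 = 5.89 V.

V ≈ 5.89 V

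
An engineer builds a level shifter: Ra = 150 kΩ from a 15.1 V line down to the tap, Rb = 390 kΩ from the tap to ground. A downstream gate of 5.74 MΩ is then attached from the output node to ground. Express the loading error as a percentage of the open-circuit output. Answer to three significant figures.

1.85 %

The divider's output (Thévenin) resistance is Ra‖Rb = 108.3 kΩ.
Fractional drop under load = R_th/(R_th + R_L) = 108.3 / (108.3 + 5740) = 0.01852.
So the output falls by 1.85 %.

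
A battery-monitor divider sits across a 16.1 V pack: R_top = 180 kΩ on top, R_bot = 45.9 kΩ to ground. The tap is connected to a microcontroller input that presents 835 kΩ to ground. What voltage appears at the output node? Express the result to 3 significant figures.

The load sits in parallel with R_bot: R_bot‖R_L = (45.9 × 835) / (45.9 + 835) = 43.51 kΩ.
V_out = 16.1 × 43.51 / (180 + 43.51) = 16.1 × 43.51/223.5 = 3.13 V.

V_out ≈ 3.13 V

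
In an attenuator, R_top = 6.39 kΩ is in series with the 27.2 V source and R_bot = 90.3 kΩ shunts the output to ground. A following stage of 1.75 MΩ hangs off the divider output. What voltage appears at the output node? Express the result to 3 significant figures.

V_out ≈ 25.3 V

The load sits in parallel with R_bot: R_bot‖R_L = (90.3 × 1750) / (90.3 + 1750) = 85.87 kΩ.
V_out = 27.2 × 85.87 / (6.39 + 85.87) = 27.2 × 85.87/92.26 = 25.3 V.
(Unloaded it would have been 25.4 V.)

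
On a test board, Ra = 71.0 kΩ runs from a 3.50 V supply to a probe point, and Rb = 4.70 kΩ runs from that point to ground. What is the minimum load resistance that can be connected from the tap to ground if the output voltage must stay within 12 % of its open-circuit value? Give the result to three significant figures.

R_L(min) ≈ 32.3 kΩ

Output resistance R_th = Ra‖Rb = (71.0 × 4.70)/75.70 = 4.408 kΩ.
The fractional drop is R_th/(R_th + R_L); requiring this ≤ 0.120 gives R_L ≥ R_th(1/0.120 − 1) = 4.408 × 7.333 = 32.3 kΩ.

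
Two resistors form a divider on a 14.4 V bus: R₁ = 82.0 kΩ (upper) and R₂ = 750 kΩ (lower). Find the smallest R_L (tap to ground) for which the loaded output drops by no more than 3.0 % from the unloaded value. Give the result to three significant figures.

Output resistance R_th = R₁‖R₂ = (82.0 × 750)/832.0 = 73.92 kΩ.
The fractional drop is R_th/(R_th + R_L); requiring this ≤ 0.0300 gives R_L ≥ R_th(1/0.0300 − 1) = 73.92 × 32.33 = 2.39 MΩ.

R_L(min) ≈ 2.39 MΩ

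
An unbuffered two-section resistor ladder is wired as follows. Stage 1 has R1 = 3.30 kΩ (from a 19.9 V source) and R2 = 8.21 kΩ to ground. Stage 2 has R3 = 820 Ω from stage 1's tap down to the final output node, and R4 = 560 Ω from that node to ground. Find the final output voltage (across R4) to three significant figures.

Stage 2 presents R3+R4 = 1380 Ω as a load on stage 1's tap.
Stage 1's lower leg becomes R2‖(R3+R4) = 1181 Ω, so V_mid = 19.9 × 1181/4481 = 5.246 V.
Stage 2 is itself unloaded: V_out = V_mid × R4/(R3+R4) = 5.246 × 560/1380 = 2.13 V.

V_out ≈ 2.13 V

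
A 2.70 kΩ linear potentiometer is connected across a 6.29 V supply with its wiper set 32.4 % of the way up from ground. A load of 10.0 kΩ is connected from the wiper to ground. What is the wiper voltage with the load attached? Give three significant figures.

V ≈ 1.92 V

The wiper splits the pot into (1−α)R = 1825 Ω above and αR = 874.8 Ω below.
Lower section ‖ load = 804.4 Ω.
V_wiper = 6.29 × 804.4/(1825 + 804.4) = 1.92 V.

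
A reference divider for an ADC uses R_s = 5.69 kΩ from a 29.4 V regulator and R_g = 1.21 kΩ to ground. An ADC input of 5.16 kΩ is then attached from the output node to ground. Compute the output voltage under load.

V_out ≈ 4.32 V

The load sits in parallel with R_g: R_g‖R_L = (1.21 × 5.16) / (1.21 + 5.16) = 0.9802 kΩ.
V_out = 29.4 × 0.9802 / (5.69 + 0.9802) = 29.4 × 0.9802/6.670 = 4.32 V.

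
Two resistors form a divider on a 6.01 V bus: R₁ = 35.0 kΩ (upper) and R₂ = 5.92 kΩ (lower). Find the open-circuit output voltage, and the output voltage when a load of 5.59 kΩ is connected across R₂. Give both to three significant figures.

Unloaded: 0.869 V; loaded: 0.456 V

Open-circuit: V = 6.01 × 5.92/(35.0 + 5.92) = 0.869 V.
With the load, R₂ becomes R₂‖R_L = 2.875 kΩ, so V = 6.01 × 2.875/37.88 = 0.456 V.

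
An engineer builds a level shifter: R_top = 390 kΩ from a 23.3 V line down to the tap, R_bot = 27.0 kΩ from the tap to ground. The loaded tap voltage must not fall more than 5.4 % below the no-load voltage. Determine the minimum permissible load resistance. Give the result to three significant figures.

R_L(min) ≈ 442 kΩ

Output resistance R_th = R_top‖R_bot = (390 × 27.0)/417.0 = 25.25 kΩ.
The fractional drop is R_th/(R_th + R_L); requiring this ≤ 0.0540 gives R_L ≥ R_th(1/0.0540 − 1) = 25.25 × 17.52 = 442 kΩ.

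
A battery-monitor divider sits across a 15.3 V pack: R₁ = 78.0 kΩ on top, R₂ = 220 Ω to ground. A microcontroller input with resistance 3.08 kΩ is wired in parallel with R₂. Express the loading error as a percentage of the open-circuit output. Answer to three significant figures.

6.65 %

The divider's output (Thévenin) resistance is R₁‖R₂ = 219.4 Ω.
Fractional drop under load = R_th/(R_th + R_L) = 219.4 / (219.4 + 3080) = 0.06649.
So the output falls by 6.65 %.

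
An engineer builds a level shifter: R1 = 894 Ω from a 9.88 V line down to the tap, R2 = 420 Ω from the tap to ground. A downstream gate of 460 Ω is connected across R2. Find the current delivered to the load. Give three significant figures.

R2‖R_L = 219.5 Ω; V_out = 9.88 × 219.5/1114 = 1.948 V.
I_L = V_out / R_L = 1.948 / 460 Ω = 4.23 mA.

I_L ≈ 4.23 mA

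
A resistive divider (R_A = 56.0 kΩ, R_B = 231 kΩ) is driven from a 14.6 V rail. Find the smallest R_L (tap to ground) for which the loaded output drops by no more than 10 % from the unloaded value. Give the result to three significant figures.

Output resistance R_th = R_A‖R_B = (56.0 × 231)/287.0 = 45.07 kΩ.
The fractional drop is R_th/(R_th + R_L); requiring this ≤ 0.100 gives R_L ≥ R_th(1/0.100 − 1) = 45.07 × 9.000 = 406 kΩ.

R_L(min) ≈ 406 kΩ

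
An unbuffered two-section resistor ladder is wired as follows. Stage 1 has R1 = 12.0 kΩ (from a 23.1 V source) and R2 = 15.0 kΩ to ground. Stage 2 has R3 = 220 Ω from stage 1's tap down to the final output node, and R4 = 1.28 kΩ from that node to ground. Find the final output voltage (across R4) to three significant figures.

V_out ≈ 2.01 V

Stage 2 presents R3+R4 = 1500 Ω as a load on stage 1's tap.
Stage 1's lower leg becomes R2‖(R3+R4) = 1364 Ω, so V_mid = 23.1 × 1364/13360 = 2.357 V.
Stage 2 is itself unloaded: V_out = V_mid × R4/(R3+R4) = 2.357 × 1280/1500 = 2.01 V.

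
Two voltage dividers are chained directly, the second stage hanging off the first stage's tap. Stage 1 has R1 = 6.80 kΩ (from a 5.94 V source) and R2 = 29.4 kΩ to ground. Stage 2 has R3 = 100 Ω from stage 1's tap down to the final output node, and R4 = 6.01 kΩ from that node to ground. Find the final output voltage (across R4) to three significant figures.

V_out ≈ 2.49 V

Stage 2 presents R3+R4 = 6110 Ω as a load on stage 1's tap.
Stage 1's lower leg becomes R2‖(R3+R4) = 5059 Ω, so V_mid = 5.94 × 5059/11860 = 2.534 V.
Stage 2 is itself unloaded: V_out = V_mid × R4/(R3+R4) = 2.534 × 6010/6110 = 2.49 V.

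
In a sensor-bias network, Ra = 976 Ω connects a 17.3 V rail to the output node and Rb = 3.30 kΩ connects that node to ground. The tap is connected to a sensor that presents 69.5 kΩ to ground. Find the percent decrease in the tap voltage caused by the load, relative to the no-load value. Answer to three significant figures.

1.07 %

The divider's output (Thévenin) resistance is Ra‖Rb = 753.2 Ω.
Fractional drop under load = R_th/(R_th + R_L) = 753.2 / (753.2 + 69500) = 0.01072.
So the output falls by 1.07 %.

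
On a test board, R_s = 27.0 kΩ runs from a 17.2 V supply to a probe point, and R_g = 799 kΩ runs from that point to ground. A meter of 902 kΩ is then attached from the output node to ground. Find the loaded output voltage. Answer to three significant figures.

The load sits in parallel with R_g: R_g‖R_L = (799 × 902) / (799 + 902) = 423.7 kΩ.
V_out = 17.2 × 423.7 / (27.0 + 423.7) = 17.2 × 423.7/450.7 = 16.2 V.

V_out ≈ 16.2 V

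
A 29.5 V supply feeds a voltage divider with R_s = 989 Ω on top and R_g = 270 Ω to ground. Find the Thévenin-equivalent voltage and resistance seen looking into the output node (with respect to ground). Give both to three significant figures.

V_th = 6.33 V, R_th = 212 Ω

V_th is the open-circuit tap voltage: 29.5 × 270/(989 + 270) = 6.33 V.
With the supply zeroed, R_s and R_g appear in parallel from the tap: R_th = R_s‖R_g = (989 × 270)/1259 = 212 Ω.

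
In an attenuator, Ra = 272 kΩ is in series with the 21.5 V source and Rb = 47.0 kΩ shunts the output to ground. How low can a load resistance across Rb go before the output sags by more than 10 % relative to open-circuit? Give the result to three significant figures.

Output resistance R_th = Ra‖Rb = (272 × 47.0)/319.0 = 40.08 kΩ.
The fractional drop is R_th/(R_th + R_L); requiring this ≤ 0.100 gives R_L ≥ R_th(1/0.100 − 1) = 40.08 × 9.000 = 361 kΩ.

R_L(min) ≈ 361 kΩ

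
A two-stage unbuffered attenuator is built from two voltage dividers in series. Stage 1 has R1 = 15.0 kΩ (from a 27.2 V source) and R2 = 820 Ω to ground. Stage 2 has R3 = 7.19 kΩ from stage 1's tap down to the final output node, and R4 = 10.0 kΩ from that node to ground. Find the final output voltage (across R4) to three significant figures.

Stage 2 presents R3+R4 = 17190 Ω as a load on stage 1's tap.
Stage 1's lower leg becomes R2‖(R3+R4) = 782.7 Ω, so V_mid = 27.2 × 782.7/15780 = 1.349 V.
Stage 2 is itself unloaded: V_out = V_mid × R4/(R3+R4) = 1.349 × 10000/17190 = 0.785 V.

V_out ≈ 0.785 V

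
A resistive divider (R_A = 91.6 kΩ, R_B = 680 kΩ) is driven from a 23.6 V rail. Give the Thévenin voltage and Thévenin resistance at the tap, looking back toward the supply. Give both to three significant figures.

V_th = 20.8 V, R_th = 80.7 kΩ

V_th is the open-circuit tap voltage: 23.6 × 680/(91.6 + 680) = 20.8 V.
With the supply zeroed, R_A and R_B appear in parallel from the tap: R_th = R_A‖R_B = (91.6 × 680)/771.6 = 80.7 kΩ.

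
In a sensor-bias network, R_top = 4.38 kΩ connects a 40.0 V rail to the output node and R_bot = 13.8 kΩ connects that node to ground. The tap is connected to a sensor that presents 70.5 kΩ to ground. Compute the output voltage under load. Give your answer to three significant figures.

The load sits in parallel with R_bot: R_bot‖R_L = (13.8 × 70.5) / (13.8 + 70.5) = 11.54 kΩ.
V_out = 40.0 × 11.54 / (4.38 + 11.54) = 40.0 × 11.54/15.92 = 29.0 V.

V_out ≈ 29.0 V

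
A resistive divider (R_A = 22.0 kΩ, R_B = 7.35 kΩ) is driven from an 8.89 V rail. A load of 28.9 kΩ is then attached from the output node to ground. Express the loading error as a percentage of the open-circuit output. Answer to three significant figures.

The divider's output (Thévenin) resistance is R_A‖R_B = 5.509 kΩ.
Fractional drop under load = R_th/(R_th + R_L) = 5.509 / (5.509 + 28.9) = 0.1601.
So the output falls by 16.0 %.

16.0 %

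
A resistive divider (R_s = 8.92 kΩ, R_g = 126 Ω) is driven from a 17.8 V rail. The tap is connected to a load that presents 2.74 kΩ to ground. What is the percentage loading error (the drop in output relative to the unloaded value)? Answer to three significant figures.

The divider's output (Thévenin) resistance is R_s‖R_g = 124.2 Ω.
Fractional drop under load = R_th/(R_th + R_L) = 124.2 / (124.2 + 2740) = 0.04338.
So the output falls by 4.34 %.

4.34 %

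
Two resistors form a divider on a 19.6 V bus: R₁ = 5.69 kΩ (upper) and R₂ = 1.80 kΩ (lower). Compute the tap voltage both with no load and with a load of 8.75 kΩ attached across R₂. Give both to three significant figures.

Unloaded: 4.71 V; loaded: 4.07 V

Open-circuit: V = 19.6 × 1.80/(5.69 + 1.80) = 4.71 V.
With the load, R₂ becomes R₂‖R_L = 1.493 kΩ, so V = 19.6 × 1.493/7.183 = 4.07 V.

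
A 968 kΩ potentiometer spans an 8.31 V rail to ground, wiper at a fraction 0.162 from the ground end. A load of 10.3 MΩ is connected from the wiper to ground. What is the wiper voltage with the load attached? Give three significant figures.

The wiper splits the pot into (1−α)R = 811.2 kΩ above and αR = 156.8 kΩ below.
Lower section ‖ load = 154.5 kΩ.
V_wiper = 8.31 × 154.5/(811.2 + 154.5) = 1.33 V.

V ≈ 1.33 V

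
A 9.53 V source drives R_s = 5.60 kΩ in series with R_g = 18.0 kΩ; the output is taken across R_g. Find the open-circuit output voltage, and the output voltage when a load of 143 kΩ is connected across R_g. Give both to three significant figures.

Unloaded: 7.27 V; loaded: 7.06 V

Open-circuit: V = 9.53 × 18.0/(5.60 + 18.0) = 7.27 V.
With the load, R_g becomes R_g‖R_L = 15.99 kΩ, so V = 9.53 × 15.99/21.59 = 7.06 V.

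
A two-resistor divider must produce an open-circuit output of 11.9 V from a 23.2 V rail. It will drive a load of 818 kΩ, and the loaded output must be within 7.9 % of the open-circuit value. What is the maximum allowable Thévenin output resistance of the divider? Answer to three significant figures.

R_th ≤ 70.2 kΩ

Loading drop = R_th/(R_th + R_L) ≤ 0.0790, so R_th ≤ R_L · ε/(1−ε) = 818 kΩ × 0.0790/0.9210 = 70.2 kΩ.
(Any R1, R2 with R2/(R1+R2) = 0.513 and R1‖R2 ≤ 70.2 kΩ will meet the spec.)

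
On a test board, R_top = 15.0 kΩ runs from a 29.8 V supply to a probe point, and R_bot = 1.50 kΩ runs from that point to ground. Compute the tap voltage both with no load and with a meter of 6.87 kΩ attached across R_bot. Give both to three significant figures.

Unloaded: 2.71 V; loaded: 2.26 V

Open-circuit: V = 29.8 × 1.50/(15.0 + 1.50) = 2.71 V.
With the load, R_bot becomes R_bot‖R_L = 1.231 kΩ, so V = 29.8 × 1.231/16.23 = 2.26 V.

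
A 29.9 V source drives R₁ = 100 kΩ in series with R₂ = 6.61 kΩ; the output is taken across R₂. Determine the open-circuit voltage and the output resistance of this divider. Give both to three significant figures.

V_th is the open-circuit tap voltage: 29.9 × 6.61/(100 + 6.61) = 1.85 V.
With the supply zeroed, R₁ and R₂ appear in parallel from the tap: R_th = R₁‖R₂ = (100 × 6.61)/106.6 = 6.20 kΩ.

V_th = 1.85 V, R_th = 6.20 kΩ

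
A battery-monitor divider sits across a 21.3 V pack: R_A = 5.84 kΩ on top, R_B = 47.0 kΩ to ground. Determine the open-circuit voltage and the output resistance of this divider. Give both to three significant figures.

V_th is the open-circuit tap voltage: 21.3 × 47.0/(5.84 + 47.0) = 18.9 V.
With the supply zeroed, R_A and R_B appear in parallel from the tap: R_th = R_A‖R_B = (5.84 × 47.0)/52.84 = 5.19 kΩ.

V_th = 18.9 V, R_th = 5.19 kΩ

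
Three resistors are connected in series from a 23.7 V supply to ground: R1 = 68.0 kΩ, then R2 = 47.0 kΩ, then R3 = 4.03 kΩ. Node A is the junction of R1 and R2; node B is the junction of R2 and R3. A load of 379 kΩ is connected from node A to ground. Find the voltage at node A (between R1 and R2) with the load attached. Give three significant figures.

V ≈ 9.43 V

Below node A the series string R2+R3 = 51.03 kΩ sits in parallel with the 379 kΩ load: 44.97 kΩ.
V_A = 23.7 × 44.97/(68.0 + 44.97) = 9.43 V.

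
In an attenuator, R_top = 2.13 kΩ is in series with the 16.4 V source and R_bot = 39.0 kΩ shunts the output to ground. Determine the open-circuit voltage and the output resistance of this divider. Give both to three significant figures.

V_th = 15.6 V, R_th = 2.02 kΩ

V_th is the open-circuit tap voltage: 16.4 × 39.0/(2.13 + 39.0) = 15.6 V.
With the supply zeroed, R_top and R_bot appear in parallel from the tap: R_th = R_top‖R_bot = (2.13 × 39.0)/41.13 = 2.02 kΩ.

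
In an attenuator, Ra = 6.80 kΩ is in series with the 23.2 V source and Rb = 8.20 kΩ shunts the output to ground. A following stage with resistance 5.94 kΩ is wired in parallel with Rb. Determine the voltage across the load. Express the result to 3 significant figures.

The load sits in parallel with Rb: Rb‖R_L = (8.20 × 5.94) / (8.20 + 5.94) = 3.445 kΩ.
V_out = 23.2 × 3.445 / (6.80 + 3.445) = 23.2 × 3.445/10.24 = 7.80 V.

V_out ≈ 7.80 V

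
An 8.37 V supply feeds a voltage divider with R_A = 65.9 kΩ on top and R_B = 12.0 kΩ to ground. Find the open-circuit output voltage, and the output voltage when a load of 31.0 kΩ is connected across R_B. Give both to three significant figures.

Open-circuit: V = 8.37 × 12.0/(65.9 + 12.0) = 1.29 V.
With the load, R_B becomes R_B‖R_L = 8.651 kΩ, so V = 8.37 × 8.651/74.55 = 0.971 V.

Unloaded: 1.29 V; loaded: 0.971 V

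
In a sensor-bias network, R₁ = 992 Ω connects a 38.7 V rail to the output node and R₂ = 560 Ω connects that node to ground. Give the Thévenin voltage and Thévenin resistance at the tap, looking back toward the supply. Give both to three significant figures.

V_th = 14.0 V, R_th = 358 Ω

V_th is the open-circuit tap voltage: 38.7 × 560/(992 + 560) = 14.0 V.
With the supply zeroed, R₁ and R₂ appear in parallel from the tap: R_th = R₁‖R₂ = (992 × 560)/1552 = 358 Ω.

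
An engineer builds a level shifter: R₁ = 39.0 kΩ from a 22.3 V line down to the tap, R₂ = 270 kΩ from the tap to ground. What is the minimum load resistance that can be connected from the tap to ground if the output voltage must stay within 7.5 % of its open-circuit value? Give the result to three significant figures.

R_L(min) ≈ 420 kΩ

Output resistance R_th = R₁‖R₂ = (39.0 × 270)/309.0 = 34.08 kΩ.
The fractional drop is R_th/(R_th + R_L); requiring this ≤ 0.0750 gives R_L ≥ R_th(1/0.0750 − 1) = 34.08 × 12.33 = 420 kΩ.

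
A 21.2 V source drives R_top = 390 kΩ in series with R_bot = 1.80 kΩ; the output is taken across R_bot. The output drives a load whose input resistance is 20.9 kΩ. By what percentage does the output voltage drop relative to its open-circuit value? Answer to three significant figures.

7.90 %

The divider's output (Thévenin) resistance is R_top‖R_bot = 1.792 kΩ.
Fractional drop under load = R_th/(R_th + R_L) = 1.792 / (1.792 + 20.9) = 0.07896.
So the output falls by 7.90 %.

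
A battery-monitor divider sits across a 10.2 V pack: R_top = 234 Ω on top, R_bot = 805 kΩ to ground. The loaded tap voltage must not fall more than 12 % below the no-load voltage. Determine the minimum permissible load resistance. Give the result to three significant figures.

Output resistance R_th = R_top‖R_bot = (234 × 805000)/805200 = 233.9 Ω.
The fractional drop is R_th/(R_th + R_L); requiring this ≤ 0.120 gives R_L ≥ R_th(1/0.120 − 1) = 233.9 × 7.333 = 1.72 kΩ.

R_L(min) ≈ 1.72 kΩ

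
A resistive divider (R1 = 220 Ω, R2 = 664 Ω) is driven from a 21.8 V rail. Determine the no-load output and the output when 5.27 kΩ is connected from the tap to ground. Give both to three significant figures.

Open-circuit: V = 21.8 × 664/(220 + 664) = 16.4 V.
With the load, R2 becomes R2‖R_L = 589.7 Ω, so V = 21.8 × 589.7/809.7 = 15.9 V.

Unloaded: 16.4 V; loaded: 15.9 V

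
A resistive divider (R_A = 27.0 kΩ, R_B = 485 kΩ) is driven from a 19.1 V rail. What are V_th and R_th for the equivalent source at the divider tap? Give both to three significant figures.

V_th = 18.1 V, R_th = 25.6 kΩ

V_th is the open-circuit tap voltage: 19.1 × 485/(27.0 + 485) = 18.1 V.
With the supply zeroed, R_A and R_B appear in parallel from the tap: R_th = R_A‖R_B = (27.0 × 485)/512.0 = 25.6 kΩ.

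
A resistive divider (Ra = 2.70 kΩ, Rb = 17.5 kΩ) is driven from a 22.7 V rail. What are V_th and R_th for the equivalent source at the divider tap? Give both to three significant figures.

V_th = 19.7 V, R_th = 2.34 kΩ

V_th is the open-circuit tap voltage: 22.7 × 17.5/(2.70 + 17.5) = 19.7 V.
With the supply zeroed, Ra and Rb appear in parallel from the tap: R_th = Ra‖Rb = (2.70 × 17.5)/20.20 = 2.34 kΩ.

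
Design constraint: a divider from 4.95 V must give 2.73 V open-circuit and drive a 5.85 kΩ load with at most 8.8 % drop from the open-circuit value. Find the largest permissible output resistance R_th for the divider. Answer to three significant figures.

R_th ≤ 564 Ω

Loading drop = R_th/(R_th + R_L) ≤ 0.0880, so R_th ≤ R_L · ε/(1−ε) = 5.85 kΩ × 0.0880/0.9120 = 564 Ω.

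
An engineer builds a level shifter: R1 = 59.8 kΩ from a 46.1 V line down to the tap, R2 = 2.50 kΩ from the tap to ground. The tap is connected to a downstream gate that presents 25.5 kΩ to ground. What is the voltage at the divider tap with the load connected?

The load sits in parallel with R2: R2‖R_L = (2.50 × 25.5) / (2.50 + 25.5) = 2.277 kΩ.
V_out = 46.1 × 2.277 / (59.8 + 2.277) = 46.1 × 2.277/62.08 = 1.69 V.

V_out ≈ 1.69 V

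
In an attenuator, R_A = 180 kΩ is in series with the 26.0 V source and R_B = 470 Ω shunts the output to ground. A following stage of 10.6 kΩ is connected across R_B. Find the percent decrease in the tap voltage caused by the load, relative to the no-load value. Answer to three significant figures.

4.24 %

The divider's output (Thévenin) resistance is R_A‖R_B = 468.8 Ω.
Fractional drop under load = R_th/(R_th + R_L) = 468.8 / (468.8 + 10600) = 0.04235.
So the output falls by 4.24 %.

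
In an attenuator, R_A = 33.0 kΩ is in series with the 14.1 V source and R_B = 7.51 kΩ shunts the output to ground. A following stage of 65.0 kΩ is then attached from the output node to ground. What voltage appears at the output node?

The load sits in parallel with R_B: R_B‖R_L = (7.51 × 65.0) / (7.51 + 65.0) = 6.732 kΩ.
V_out = 14.1 × 6.732 / (33.0 + 6.732) = 14.1 × 6.732/39.73 = 2.39 V.

V_out ≈ 2.39 V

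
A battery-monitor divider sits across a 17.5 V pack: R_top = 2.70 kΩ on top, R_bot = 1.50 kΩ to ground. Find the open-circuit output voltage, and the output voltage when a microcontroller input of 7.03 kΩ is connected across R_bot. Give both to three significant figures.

Open-circuit: V = 17.5 × 1.50/(2.70 + 1.50) = 6.25 V.
With the load, R_bot becomes R_bot‖R_L = 1.236 kΩ, so V = 17.5 × 1.236/3.936 = 5.50 V.

Unloaded: 6.25 V; loaded: 5.50 V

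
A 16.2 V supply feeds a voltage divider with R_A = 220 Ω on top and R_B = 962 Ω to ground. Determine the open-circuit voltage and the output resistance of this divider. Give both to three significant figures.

V_th is the open-circuit tap voltage: 16.2 × 962/(220 + 962) = 13.2 V.
With the supply zeroed, R_A and R_B appear in parallel from the tap: R_th = R_A‖R_B = (220 × 962)/1182 = 179 Ω.

V_th = 13.2 V, R_th = 179 Ω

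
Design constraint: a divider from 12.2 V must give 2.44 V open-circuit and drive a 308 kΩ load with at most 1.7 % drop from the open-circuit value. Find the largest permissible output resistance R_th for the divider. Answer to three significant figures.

Loading drop = R_th/(R_th + R_L) ≤ 0.0170, so R_th ≤ R_L · ε/(1−ε) = 308 kΩ × 0.0170/0.9830 = 5.33 kΩ.

R_th ≤ 5.33 kΩ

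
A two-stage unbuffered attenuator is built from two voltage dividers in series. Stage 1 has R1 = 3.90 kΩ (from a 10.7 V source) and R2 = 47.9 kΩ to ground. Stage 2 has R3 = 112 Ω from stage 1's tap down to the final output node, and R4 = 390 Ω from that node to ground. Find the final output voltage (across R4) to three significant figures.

Stage 2 presents R3+R4 = 502.0 Ω as a load on stage 1's tap.
Stage 1's lower leg becomes R2‖(R3+R4) = 496.8 Ω, so V_mid = 10.7 × 496.8/4397 = 1.209 V.
Stage 2 is itself unloaded: V_out = V_mid × R4/(R3+R4) = 1.209 × 390/502.0 = 0.939 V.

V_out ≈ 0.939 V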